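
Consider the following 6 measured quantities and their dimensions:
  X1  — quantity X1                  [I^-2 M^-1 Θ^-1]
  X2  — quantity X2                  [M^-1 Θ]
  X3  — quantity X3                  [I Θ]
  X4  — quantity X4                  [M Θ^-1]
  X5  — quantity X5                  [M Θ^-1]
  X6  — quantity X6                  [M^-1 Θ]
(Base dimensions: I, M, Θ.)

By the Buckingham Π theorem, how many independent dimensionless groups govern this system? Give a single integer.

4

Dimensional matrix (I×M×Θ by X1×X2×X3×X4×X5×X6):
  I: [-2  0  1  0  0  0]
  M: [-1 -1  0  1  1 -1]
  Θ: [-1  1  1 -1 -1  1]
RREF → pivots at {X1,X2} ⇒ r = 2
n=6, r=2 ⇒ 4 dimensionless groups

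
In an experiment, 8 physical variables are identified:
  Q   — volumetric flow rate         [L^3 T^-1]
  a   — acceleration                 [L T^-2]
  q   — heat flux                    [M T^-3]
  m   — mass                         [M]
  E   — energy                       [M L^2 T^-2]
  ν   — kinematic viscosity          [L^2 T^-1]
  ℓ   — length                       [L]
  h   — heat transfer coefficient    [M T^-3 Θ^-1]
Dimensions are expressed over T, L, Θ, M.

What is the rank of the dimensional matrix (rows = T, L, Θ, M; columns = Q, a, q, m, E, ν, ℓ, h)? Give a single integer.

4

Exponent matrix [T,L,Θ,M] × [Q,a,q,m,E,ν,ℓ,h]:
  T: [-1 -2 -3  0 -2 -1  0 -3]
  L: [ 3  1  0  0  2  2  1  0]
  Θ: [ 0  0  0  0  0  0  0 -1]
  M: [ 0  0  1  1  1  0  0  1]
RREF → pivots at {Q,a,q,h} ⇒ r = 4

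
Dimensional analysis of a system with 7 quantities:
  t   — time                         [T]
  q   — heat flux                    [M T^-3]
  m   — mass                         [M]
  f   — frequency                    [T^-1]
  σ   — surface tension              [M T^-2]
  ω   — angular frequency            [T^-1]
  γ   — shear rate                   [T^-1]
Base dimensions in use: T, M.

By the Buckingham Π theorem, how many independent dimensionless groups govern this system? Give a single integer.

Exponent matrix [T,M] × [t,q,m,f,σ,ω,γ]:
  T: [ 1 -3  0 -1 -2 -1 -1]
  M: [ 0  1  1  0  1  0  0]
RREF → pivots at {t,q} ⇒ r = 2
7 vars − rank 2 = 5 Π groups

5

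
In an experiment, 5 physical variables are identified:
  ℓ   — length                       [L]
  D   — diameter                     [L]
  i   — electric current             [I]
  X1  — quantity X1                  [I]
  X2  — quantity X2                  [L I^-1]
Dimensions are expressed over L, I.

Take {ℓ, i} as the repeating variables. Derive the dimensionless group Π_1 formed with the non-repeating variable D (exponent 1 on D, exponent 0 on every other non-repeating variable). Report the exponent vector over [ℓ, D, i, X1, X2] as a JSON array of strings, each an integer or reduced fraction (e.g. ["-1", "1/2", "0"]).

Write exponents as rows L,I / cols ℓ,D,i,X1,X2:
  L: [ 1  1  0  0  1]
  I: [ 0  0  1  1 -1]
Echelon form has 2 nonzero rows (pivots: ℓ,i)
Pivot set = {ℓ,i}, free = {D,X1,X2}
RREF:
  r0: [   1    1    0    0    1]
  r1: [   0    0    1    1   -1]
Fix exponent of D at 1, X1 at 0, X2 at 0; solve each RREF row for its pivot's exponent:
  r0: exp(ℓ) + (1)·1 = 0 ⇒ exp(ℓ) = -1
  r1: exp(i) + (0)·1 = 0 ⇒ exp(i) = 0
Π_1 = ℓ^-1 · D

["-1", "1", "0", "0", "0"]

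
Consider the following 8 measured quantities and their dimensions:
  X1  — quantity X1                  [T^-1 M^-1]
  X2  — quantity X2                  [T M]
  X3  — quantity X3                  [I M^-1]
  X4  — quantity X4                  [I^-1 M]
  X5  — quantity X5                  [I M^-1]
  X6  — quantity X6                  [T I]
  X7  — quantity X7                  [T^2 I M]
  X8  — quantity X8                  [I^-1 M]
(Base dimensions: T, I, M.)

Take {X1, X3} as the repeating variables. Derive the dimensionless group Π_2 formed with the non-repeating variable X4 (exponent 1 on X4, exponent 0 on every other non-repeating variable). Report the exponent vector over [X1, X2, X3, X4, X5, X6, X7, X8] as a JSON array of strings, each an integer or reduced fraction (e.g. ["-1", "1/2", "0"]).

["0", "0", "1", "1", "0", "0", "0", "0"]

Exponent matrix [T,I,M] × [X1,X2,X3,X4,X5,X6,X7,X8]:
  T: [-1  1  0  0  0  1  2  0]
  I: [ 0  0  1 -1  1  1  1 -1]
  M: [-1  1 -1  1 -1  0  1  1]
Row reduction gives pivot columns X1,X3; rank = 2
Pivot set = {X1,X3}, free = {X2,X4,X5,X6,X7,X8}
RREF:
  r0: [   1   -1    0    0    0   -1   -2    0]
  r1: [   0    0    1   -1    1    1    1   -1]
  r2: [   0    0    0    0    0    0    0    0]
Fix exponent of X4 at 1, X2 at 0, X5 at 0, X6 at 0, X7 at 0, X8 at 0; solve each RREF row for its pivot's exponent:
  r0: exp(X1) + (0)·1 = 0 ⇒ exp(X1) = 0
  r1: exp(X3) + (-1)·1 = 0 ⇒ exp(X3) = 1
Π_2 = X3 · X4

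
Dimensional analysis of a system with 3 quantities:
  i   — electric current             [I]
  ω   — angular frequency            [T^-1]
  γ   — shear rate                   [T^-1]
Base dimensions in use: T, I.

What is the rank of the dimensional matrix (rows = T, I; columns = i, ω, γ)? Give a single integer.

Exponent matrix [T,I] × [i,ω,γ]:
  T: [ 0 -1 -1]
  I: [ 1  0  0]
RREF → pivots at {i,ω} ⇒ r = 2

2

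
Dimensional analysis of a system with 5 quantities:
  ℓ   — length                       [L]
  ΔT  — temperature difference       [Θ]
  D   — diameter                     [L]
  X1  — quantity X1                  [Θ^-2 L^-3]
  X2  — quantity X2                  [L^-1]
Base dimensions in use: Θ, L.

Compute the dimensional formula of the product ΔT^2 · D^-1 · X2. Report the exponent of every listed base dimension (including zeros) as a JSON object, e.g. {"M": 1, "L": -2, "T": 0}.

{"Θ": 2, "L": -2}

Write exponents as rows Θ,L / cols ℓ,ΔT,D,X1,X2:
  Θ: [ 0  1  0 -2  0]
  L: [ 1  0  1 -3 -1]
  [Θ]: (2)·1+(-1)·0+(1)·0 = 2
  [L]: (2)·0+(-1)·1+(1)·-1 = -2
⇒ Θ^2 L^-2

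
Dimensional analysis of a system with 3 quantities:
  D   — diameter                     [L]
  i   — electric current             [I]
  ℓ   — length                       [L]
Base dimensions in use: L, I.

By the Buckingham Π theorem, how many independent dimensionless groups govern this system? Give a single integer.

1

Exponent matrix [L,I] × [D,i,ℓ]:
  L: [ 1  0  1]
  I: [ 0  1  0]
RREF → pivots at {D,i} ⇒ r = 2
3 vars − rank 2 = 1 Π group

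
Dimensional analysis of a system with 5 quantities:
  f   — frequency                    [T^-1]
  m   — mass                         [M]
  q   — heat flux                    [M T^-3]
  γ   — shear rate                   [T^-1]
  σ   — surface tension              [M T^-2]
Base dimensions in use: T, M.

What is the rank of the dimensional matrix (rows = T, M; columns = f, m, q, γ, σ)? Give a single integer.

2

Exponent matrix [T,M] × [f,m,q,γ,σ]:
  T: [-1  0 -3 -1 -2]
  M: [ 0  1  1  0  1]
RREF → pivots at {f,m} ⇒ r = 2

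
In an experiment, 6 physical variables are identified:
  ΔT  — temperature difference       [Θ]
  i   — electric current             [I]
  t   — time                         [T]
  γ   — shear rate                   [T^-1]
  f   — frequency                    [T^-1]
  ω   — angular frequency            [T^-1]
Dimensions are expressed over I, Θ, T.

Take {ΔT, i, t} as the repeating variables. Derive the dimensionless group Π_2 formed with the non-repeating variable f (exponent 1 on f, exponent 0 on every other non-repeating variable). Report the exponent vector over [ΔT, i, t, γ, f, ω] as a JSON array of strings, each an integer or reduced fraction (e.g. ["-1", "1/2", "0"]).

Write exponents as rows I,Θ,T / cols ΔT,i,t,γ,f,ω:
  I: [ 0  1  0  0  0  0]
  Θ: [ 1  0  0  0  0  0]
  T: [ 0  0  1 -1 -1 -1]
Row reduction gives pivot columns ΔT,i,t; rank = 3
Repeat: ΔT,i,t; free: γ,f,ω
RREF:
  r0: [   1    0    0    0    0    0]
  r1: [   0    1    0    0    0    0]
  r2: [   0    0    1   -1   -1   -1]
Fix exponent of f at 1, γ at 0, ω at 0; solve each RREF row for its pivot's exponent:
  r0: exp(ΔT) + (0)·1 = 0 ⇒ exp(ΔT) = 0
  r1: exp(i) + (0)·1 = 0 ⇒ exp(i) = 0
  r2: exp(t) + (-1)·1 = 0 ⇒ exp(t) = 1
Π_2 = t · f

["0", "0", "1", "0", "1", "0"]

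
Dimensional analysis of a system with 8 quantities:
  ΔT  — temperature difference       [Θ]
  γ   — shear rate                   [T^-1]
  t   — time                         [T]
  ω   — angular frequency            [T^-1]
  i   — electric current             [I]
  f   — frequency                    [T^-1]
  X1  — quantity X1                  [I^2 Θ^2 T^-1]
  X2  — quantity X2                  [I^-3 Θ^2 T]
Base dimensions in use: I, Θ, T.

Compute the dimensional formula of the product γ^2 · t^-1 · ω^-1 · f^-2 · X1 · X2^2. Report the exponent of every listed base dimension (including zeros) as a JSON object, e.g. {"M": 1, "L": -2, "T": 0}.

{"I": -4, "Θ": 6, "T": 1}

Exponent matrix [I,Θ,T] × [ΔT,γ,t,ω,i,f,X1,X2]:
  I: [ 0  0  0  0  1  0  2 -3]
  Θ: [ 1  0  0  0  0  0  2  2]
  T: [ 0 -1  1 -1  0 -1 -1  1]
  [I]: (2)·0+(-1)·0+(-1)·0+(-2)·0+(1)·2+(2)·-3 = -4
  [Θ]: (2)·0+(-1)·0+(-1)·0+(-2)·0+(1)·2+(2)·2 = 6
  [T]: (2)·-1+(-1)·1+(-1)·-1+(-2)·-1+(1)·-1+(2)·1 = 1
⇒ I^-4 Θ^6 T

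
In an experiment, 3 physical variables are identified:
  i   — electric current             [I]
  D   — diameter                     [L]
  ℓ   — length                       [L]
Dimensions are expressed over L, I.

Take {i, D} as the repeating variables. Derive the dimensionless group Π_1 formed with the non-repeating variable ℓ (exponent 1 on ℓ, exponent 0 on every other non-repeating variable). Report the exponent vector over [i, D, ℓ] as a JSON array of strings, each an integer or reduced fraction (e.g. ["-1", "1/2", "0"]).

Dimensional matrix (L×I by i×D×ℓ):
  L: [ 0  1  1]
  I: [ 1  0  0]
RREF → pivots at {i,D} ⇒ r = 2
Repeat: i,D; free: ℓ
RREF:
  r0: [   1    0    0]
  r1: [   0    1    1]
Fix exponent of ℓ at 1; solve each RREF row for its pivot's exponent:
  r0: exp(i) + (0)·1 = 0 ⇒ exp(i) = 0
  r1: exp(D) + (1)·1 = 0 ⇒ exp(D) = -1
Π_1 = D^-1 · ℓ

["0", "-1", "1"]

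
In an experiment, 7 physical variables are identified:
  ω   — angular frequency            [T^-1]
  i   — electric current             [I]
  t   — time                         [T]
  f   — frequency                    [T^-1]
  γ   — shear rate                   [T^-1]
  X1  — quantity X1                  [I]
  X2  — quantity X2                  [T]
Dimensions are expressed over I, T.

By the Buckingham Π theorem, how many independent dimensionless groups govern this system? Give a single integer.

Write exponents as rows I,T / cols ω,i,t,f,γ,X1,X2:
  I: [ 0  1  0  0  0  1  0]
  T: [-1  0  1 -1 -1  0  1]
Row reduction gives pivot columns ω,i; rank = 2
7 vars − rank 2 = 5 Π groups

5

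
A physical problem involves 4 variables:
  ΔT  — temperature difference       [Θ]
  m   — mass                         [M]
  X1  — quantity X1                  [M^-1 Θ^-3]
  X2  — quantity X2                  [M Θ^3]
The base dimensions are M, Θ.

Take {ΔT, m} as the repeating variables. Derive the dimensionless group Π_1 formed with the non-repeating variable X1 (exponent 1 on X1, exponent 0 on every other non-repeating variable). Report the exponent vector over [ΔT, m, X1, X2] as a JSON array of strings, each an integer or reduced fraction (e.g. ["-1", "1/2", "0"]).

["3", "1", "1", "0"]

Exponent matrix [M,Θ] × [ΔT,m,X1,X2]:
  M: [ 0  1 -1  1]
  Θ: [ 1  0 -3  3]
RREF → pivots at {ΔT,m} ⇒ r = 2
Repeat: ΔT,m; free: X1,X2
RREF:
  r0: [   1    0   -3    3]
  r1: [   0    1   -1    1]
Fix exponent of X1 at 1, X2 at 0; solve each RREF row for its pivot's exponent:
  r0: exp(ΔT) + (-3)·1 = 0 ⇒ exp(ΔT) = 3
  r1: exp(m) + (-1)·1 = 0 ⇒ exp(m) = 1
Π_1 = ΔT^3 · m · X1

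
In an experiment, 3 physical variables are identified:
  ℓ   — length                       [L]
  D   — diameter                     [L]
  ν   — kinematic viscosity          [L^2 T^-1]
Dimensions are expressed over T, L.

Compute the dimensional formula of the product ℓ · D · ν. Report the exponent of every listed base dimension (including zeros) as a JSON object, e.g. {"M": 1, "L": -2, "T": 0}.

{"T": -1, "L": 4}

Exponent matrix [T,L] × [ℓ,D,ν]:
  T: [ 0  0 -1]
  L: [ 1  1  2]
  [T]: (1)·0+(1)·0+(1)·-1 = -1
  [L]: (1)·1+(1)·1+(1)·2 = 4
⇒ T^-1 L^4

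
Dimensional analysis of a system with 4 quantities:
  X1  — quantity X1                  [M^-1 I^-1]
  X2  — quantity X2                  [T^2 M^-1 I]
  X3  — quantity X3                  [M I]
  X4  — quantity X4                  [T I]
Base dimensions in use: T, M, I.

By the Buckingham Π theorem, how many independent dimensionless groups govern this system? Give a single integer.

2

Exponent matrix [T,M,I] × [X1,X2,X3,X4]:
  T: [ 0  2  0  1]
  M: [-1 -1  1  0]
  I: [-1  1  1  1]
RREF → pivots at {X1,X2} ⇒ r = 2
Π count = n − r = 4 − 2 = 2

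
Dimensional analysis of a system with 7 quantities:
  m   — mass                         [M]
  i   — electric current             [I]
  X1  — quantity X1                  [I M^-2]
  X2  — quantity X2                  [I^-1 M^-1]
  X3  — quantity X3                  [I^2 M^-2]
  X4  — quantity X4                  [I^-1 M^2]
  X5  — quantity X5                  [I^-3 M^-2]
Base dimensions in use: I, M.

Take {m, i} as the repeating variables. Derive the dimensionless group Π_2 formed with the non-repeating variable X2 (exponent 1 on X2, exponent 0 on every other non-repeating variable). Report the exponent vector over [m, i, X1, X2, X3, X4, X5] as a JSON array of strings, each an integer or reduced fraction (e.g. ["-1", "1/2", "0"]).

Exponent matrix [I,M] × [m,i,X1,X2,X3,X4,X5]:
  I: [ 0  1  1 -1  2 -1 -3]
  M: [ 1  0 -2 -1 -2  2 -2]
Echelon form has 2 nonzero rows (pivots: m,i)
Repeat: m,i; free: X1,X2,X3,X4,X5
RREF:
  r0: [   1    0   -2   -1   -2    2   -2]
  r1: [   0    1    1   -1    2   -1   -3]
Fix exponent of X2 at 1, X1 at 0, X3 at 0, X4 at 0, X5 at 0; solve each RREF row for its pivot's exponent:
  r0: exp(m) + (-1)·1 = 0 ⇒ exp(m) = 1
  r1: exp(i) + (-1)·1 = 0 ⇒ exp(i) = 1
Π_2 = m · i · X2

["1", "1", "0", "1", "0", "0", "0"]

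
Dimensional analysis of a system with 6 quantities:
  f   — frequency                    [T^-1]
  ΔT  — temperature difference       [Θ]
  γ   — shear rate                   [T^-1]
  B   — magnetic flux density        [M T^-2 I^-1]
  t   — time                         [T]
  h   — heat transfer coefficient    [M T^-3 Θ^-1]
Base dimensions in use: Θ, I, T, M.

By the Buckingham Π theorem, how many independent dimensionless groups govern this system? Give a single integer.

Dimensional matrix (Θ×I×T×M by f×ΔT×γ×B×t×h):
  Θ: [ 0  1  0  0  0 -1]
  I: [ 0  0  0 -1  0  0]
  T: [-1  0 -1 -2  1 -3]
  M: [ 0  0  0  1  0  1]
Echelon form has 4 nonzero rows (pivots: f,ΔT,B,h)
n=6, r=4 ⇒ 2 dimensionless groups

2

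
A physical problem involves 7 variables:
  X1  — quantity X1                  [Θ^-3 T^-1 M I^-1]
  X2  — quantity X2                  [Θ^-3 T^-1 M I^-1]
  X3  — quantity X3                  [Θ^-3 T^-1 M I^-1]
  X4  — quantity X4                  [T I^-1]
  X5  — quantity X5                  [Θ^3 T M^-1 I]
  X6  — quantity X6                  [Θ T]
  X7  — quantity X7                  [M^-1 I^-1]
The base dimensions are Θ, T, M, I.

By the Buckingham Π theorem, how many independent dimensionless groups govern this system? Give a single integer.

4

Exponent matrix [Θ,T,M,I] × [X1,X2,X3,X4,X5,X6,X7]:
  Θ: [-3 -3 -3  0  3  1  0]
  T: [-1 -1 -1  1  1  1  0]
  M: [ 1  1  1  0 -1  0 -1]
  I: [-1 -1 -1 -1  1  0 -1]
RREF → pivots at {X1,X4,X6} ⇒ r = 3
Π count = n − r = 7 − 3 = 4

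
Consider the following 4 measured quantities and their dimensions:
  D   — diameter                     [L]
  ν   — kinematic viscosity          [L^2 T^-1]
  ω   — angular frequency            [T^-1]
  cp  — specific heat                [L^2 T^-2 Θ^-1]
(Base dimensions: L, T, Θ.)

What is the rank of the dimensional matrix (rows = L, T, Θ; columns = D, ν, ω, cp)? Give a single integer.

Dimensional matrix (L×T×Θ by D×ν×ω×cp):
  L: [ 1  2  0  2]
  T: [ 0 -1 -1 -2]
  Θ: [ 0  0  0 -1]
RREF → pivots at {D,ν,cp} ⇒ r = 3

3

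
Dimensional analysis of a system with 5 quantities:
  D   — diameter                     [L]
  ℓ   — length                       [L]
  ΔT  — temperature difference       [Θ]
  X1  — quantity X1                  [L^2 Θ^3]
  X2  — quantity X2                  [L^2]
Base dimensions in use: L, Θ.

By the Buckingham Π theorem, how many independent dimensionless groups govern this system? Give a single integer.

3

Dimensional matrix (L×Θ by D×ℓ×ΔT×X1×X2):
  L: [ 1  1  0  2  2]
  Θ: [ 0  0  1  3  0]
Echelon form has 2 nonzero rows (pivots: D,ΔT)
n=5, r=2 ⇒ 3 dimensionless groups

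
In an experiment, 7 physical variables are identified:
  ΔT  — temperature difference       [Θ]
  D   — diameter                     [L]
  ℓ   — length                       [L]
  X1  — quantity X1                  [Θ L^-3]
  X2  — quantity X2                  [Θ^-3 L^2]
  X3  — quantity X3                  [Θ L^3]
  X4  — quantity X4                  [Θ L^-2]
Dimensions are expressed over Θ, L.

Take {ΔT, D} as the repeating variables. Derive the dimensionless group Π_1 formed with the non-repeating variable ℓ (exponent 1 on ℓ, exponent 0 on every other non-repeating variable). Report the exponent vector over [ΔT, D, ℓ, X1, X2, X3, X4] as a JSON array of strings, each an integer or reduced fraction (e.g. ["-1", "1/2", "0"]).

Dimensional matrix (Θ×L by ΔT×D×ℓ×X1×X2×X3×X4):
  Θ: [ 1  0  0  1 -3  1  1]
  L: [ 0  1  1 -3  2  3 -2]
Echelon form has 2 nonzero rows (pivots: ΔT,D)
Repeat: ΔT,D; free: ℓ,X1,X2,X3,X4
RREF:
  r0: [   1    0    0    1   -3    1    1]
  r1: [   0    1    1   -3    2    3   -2]
Fix exponent of ℓ at 1, X1 at 0, X2 at 0, X3 at 0, X4 at 0; solve each RREF row for its pivot's exponent:
  r0: exp(ΔT) + (0)·1 = 0 ⇒ exp(ΔT) = 0
  r1: exp(D) + (1)·1 = 0 ⇒ exp(D) = -1
Π_1 = D^-1 · ℓ

["0", "-1", "1", "0", "0", "0", "0"]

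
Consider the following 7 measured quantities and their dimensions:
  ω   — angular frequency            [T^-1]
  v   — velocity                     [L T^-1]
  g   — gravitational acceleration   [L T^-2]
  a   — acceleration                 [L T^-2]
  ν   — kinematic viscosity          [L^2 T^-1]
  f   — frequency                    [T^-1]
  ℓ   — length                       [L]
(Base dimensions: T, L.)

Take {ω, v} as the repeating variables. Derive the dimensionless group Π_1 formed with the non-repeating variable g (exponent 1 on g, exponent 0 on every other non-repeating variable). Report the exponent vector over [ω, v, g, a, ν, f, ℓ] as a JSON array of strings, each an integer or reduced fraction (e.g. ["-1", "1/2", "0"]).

Exponent matrix [T,L] × [ω,v,g,a,ν,f,ℓ]:
  T: [-1 -1 -2 -2 -1 -1  0]
  L: [ 0  1  1  1  2  0  1]
RREF → pivots at {ω,v} ⇒ r = 2
Repeat: ω,v; free: g,a,ν,f,ℓ
RREF:
  r0: [   1    0    1    1   -1    1   -1]
  r1: [   0    1    1    1    2    0    1]
Fix exponent of g at 1, a at 0, ν at 0, f at 0, ℓ at 0; solve each RREF row for its pivot's exponent:
  r0: exp(ω) + (1)·1 = 0 ⇒ exp(ω) = -1
  r1: exp(v) + (1)·1 = 0 ⇒ exp(v) = -1
Π_1 = ω^-1 · v^-1 · g

["-1", "-1", "1", "0", "0", "0", "0"]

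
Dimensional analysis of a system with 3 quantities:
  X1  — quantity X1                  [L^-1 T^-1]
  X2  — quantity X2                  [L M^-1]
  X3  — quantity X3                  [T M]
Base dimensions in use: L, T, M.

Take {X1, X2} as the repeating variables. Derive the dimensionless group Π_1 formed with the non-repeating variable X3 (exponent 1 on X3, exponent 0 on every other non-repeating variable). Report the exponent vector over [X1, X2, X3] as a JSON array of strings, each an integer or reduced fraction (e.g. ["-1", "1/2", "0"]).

Exponent matrix [L,T,M] × [X1,X2,X3]:
  L: [-1  1  0]
  T: [-1  0  1]
  M: [ 0 -1  1]
Row reduction gives pivot columns X1,X2; rank = 2
Repeat: X1,X2; free: X3
RREF:
  r0: [   1    0   -1]
  r1: [   0    1   -1]
  r2: [   0    0    0]
Fix exponent of X3 at 1; solve each RREF row for its pivot's exponent:
  r0: exp(X1) + (-1)·1 = 0 ⇒ exp(X1) = 1
  r1: exp(X2) + (-1)·1 = 0 ⇒ exp(X2) = 1
Π_1 = X1 · X2 · X3

["1", "1", "1"]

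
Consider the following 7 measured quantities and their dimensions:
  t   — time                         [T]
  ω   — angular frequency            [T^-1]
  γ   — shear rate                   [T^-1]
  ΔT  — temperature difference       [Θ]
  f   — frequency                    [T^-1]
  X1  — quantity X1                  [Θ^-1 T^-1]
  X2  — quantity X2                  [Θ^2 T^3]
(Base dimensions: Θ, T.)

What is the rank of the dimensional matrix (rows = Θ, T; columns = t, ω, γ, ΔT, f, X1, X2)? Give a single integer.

Write exponents as rows Θ,T / cols t,ω,γ,ΔT,f,X1,X2:
  Θ: [ 0  0  0  1  0 -1  2]
  T: [ 1 -1 -1  0 -1 -1  3]
Row reduction gives pivot columns t,ΔT; rank = 2

2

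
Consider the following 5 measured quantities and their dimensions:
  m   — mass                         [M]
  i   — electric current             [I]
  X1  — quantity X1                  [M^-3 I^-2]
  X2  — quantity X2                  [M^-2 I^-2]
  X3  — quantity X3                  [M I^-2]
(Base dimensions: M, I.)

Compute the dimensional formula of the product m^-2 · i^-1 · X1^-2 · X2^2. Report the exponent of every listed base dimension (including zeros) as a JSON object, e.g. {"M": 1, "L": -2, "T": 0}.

{"M": 0, "I": -1}

Exponent matrix [M,I] × [m,i,X1,X2,X3]:
  M: [ 1  0 -3 -2  1]
  I: [ 0  1 -2 -2 -2]
  [M]: (-2)·1+(-1)·0+(-2)·-3+(2)·-2 = 0
  [I]: (-2)·0+(-1)·1+(-2)·-2+(2)·-2 = -1
⇒ I^-1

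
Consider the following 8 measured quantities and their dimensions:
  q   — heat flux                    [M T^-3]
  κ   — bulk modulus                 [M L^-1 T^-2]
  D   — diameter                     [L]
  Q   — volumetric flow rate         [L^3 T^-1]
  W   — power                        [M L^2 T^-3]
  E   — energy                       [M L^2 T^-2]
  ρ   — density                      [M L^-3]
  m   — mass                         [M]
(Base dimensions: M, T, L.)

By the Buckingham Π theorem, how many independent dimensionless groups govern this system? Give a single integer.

Dimensional matrix (M×T×L by q×κ×D×Q×W×E×ρ×m):
  M: [ 1  1  0  0  1  1  1  1]
  T: [-3 -2  0 -1 -3 -2  0  0]
  L: [ 0 -1  1  3  2  2 -3  0]
Echelon form has 3 nonzero rows (pivots: q,κ,D)
8 vars − rank 3 = 5 Π groups

5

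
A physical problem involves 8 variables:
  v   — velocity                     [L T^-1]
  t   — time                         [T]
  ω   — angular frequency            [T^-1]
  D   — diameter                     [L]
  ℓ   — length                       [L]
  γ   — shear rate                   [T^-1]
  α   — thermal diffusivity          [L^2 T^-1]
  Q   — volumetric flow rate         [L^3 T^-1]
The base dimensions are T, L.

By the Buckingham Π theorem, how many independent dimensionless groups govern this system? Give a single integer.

Write exponents as rows T,L / cols v,t,ω,D,ℓ,γ,α,Q:
  T: [-1  1 -1  0  0 -1 -1 -1]
  L: [ 1  0  0  1  1  0  2  3]
Echelon form has 2 nonzero rows (pivots: v,t)
Π count = n − r = 8 − 2 = 6

6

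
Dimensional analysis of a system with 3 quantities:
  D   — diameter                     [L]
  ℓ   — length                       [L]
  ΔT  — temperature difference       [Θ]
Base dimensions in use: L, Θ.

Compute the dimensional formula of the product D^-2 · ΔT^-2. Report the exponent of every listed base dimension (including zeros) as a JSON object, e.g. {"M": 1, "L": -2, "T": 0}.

Dimensional matrix (L×Θ by D×ℓ×ΔT):
  L: [ 1  1  0]
  Θ: [ 0  0  1]
  [L]: (-2)·1+(-2)·0 = -2
  [Θ]: (-2)·0+(-2)·1 = -2
⇒ L^-2 Θ^-2

{"L": -2, "Θ": -2}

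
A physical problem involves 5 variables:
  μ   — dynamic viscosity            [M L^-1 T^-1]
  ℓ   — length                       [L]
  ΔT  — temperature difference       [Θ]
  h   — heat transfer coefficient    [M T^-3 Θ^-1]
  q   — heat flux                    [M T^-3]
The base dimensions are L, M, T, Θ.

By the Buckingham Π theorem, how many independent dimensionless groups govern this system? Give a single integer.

1

Dimensional matrix (L×M×T×Θ by μ×ℓ×ΔT×h×q):
  L: [-1  1  0  0  0]
  M: [ 1  0  0  1  1]
  T: [-1  0  0 -3 -3]
  Θ: [ 0  0  1 -1  0]
RREF → pivots at {μ,ℓ,ΔT,h} ⇒ r = 4
5 vars − rank 4 = 1 Π group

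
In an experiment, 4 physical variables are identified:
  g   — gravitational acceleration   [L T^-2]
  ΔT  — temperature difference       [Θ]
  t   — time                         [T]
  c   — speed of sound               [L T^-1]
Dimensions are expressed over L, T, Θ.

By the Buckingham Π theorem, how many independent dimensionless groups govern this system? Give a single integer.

Dimensional matrix (L×T×Θ by g×ΔT×t×c):
  L: [ 1  0  0  1]
  T: [-2  0  1 -1]
  Θ: [ 0  1  0  0]
Echelon form has 3 nonzero rows (pivots: g,ΔT,t)
Π count = n − r = 4 − 3 = 1

1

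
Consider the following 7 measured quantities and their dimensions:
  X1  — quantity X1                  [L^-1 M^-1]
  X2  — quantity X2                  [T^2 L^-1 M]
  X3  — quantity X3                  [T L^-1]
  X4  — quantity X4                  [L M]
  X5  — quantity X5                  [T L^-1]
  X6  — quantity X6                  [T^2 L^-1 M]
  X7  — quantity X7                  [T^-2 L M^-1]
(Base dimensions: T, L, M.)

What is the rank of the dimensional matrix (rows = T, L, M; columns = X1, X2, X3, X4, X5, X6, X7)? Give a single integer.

2

Exponent matrix [T,L,M] × [X1,X2,X3,X4,X5,X6,X7]:
  T: [ 0  2  1  0  1  2 -2]
  L: [-1 -1 -1  1 -1 -1  1]
  M: [-1  1  0  1  0  1 -1]
Row reduction gives pivot columns X1,X2; rank = 2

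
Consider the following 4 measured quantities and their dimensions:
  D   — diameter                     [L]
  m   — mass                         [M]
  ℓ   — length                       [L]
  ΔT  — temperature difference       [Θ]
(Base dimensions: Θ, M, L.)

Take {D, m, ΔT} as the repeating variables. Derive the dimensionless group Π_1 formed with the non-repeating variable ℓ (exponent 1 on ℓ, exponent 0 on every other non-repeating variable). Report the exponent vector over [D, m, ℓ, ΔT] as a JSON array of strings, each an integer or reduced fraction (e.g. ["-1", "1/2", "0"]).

Dimensional matrix (Θ×M×L by D×m×ℓ×ΔT):
  Θ: [ 0  0  0  1]
  M: [ 0  1  0  0]
  L: [ 1  0  1  0]
RREF → pivots at {D,m,ΔT} ⇒ r = 3
Pivot set = {D,m,ΔT}, free = {ℓ}
RREF:
  r0: [   1    0    1    0]
  r1: [   0    1    0    0]
  r2: [   0    0    0    1]
Fix exponent of ℓ at 1; solve each RREF row for its pivot's exponent:
  r0: exp(D) + (1)·1 = 0 ⇒ exp(D) = -1
  r1: exp(m) + (0)·1 = 0 ⇒ exp(m) = 0
  r2: exp(ΔT) + (0)·1 = 0 ⇒ exp(ΔT) = 0
Π_1 = D^-1 · ℓ

["-1", "0", "1", "0"]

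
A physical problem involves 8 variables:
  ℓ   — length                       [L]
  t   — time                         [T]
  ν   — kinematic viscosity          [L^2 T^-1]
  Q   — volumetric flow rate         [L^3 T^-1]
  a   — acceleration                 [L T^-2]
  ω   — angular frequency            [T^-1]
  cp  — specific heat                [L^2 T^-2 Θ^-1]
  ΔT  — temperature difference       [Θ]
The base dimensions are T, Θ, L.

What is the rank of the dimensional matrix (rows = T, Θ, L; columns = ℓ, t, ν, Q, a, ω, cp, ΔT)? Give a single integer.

3

Write exponents as rows T,Θ,L / cols ℓ,t,ν,Q,a,ω,cp,ΔT:
  T: [ 0  1 -1 -1 -2 -1 -2  0]
  Θ: [ 0  0  0  0  0  0 -1  1]
  L: [ 1  0  2  3  1  0  2  0]
Row reduction gives pivot columns ℓ,t,cp; rank = 3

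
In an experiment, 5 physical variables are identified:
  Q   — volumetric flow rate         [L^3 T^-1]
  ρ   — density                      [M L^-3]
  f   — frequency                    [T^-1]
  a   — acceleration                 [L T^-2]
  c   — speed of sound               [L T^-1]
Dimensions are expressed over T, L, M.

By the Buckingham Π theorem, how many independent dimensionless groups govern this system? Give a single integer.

2

Exponent matrix [T,L,M] × [Q,ρ,f,a,c]:
  T: [-1  0 -1 -2 -1]
  L: [ 3 -3  0  1  1]
  M: [ 0  1  0  0  0]
Row reduction gives pivot columns Q,ρ,f; rank = 3
Π count = n − r = 5 − 3 = 2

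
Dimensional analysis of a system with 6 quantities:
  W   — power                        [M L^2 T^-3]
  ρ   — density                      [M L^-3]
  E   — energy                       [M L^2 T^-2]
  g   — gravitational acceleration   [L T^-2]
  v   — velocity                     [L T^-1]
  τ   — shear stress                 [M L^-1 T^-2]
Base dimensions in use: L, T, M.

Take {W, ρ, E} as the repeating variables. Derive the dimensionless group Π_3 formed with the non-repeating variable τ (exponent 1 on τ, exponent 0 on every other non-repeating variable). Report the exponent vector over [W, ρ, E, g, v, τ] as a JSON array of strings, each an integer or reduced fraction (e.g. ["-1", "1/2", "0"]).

Write exponents as rows L,T,M / cols W,ρ,E,g,v,τ:
  L: [ 2 -3  2  1  1 -1]
  T: [-3  0 -2 -2 -1 -2]
  M: [ 1  1  1  0  0  1]
Echelon form has 3 nonzero rows (pivots: W,ρ,E)
Pivot set = {W,ρ,E}, free = {g,v,τ}
RREF:
  r0: [   1    0    0  8/5  3/5  6/5]
  r1: [   0    1    0 -1/5 -1/5  3/5]
  r2: [   0    0    1 -7/5 -2/5 -4/5]
Fix exponent of τ at 1, g at 0, v at 0; solve each RREF row for its pivot's exponent:
  r0: exp(W) + (6/5)·1 = 0 ⇒ exp(W) = -6/5
  r1: exp(ρ) + (3/5)·1 = 0 ⇒ exp(ρ) = -3/5
  r2: exp(E) + (-4/5)·1 = 0 ⇒ exp(E) = 4/5
Π_3 = W^(-6/5) · ρ^(-3/5) · E^(4/5) · τ

["-6/5", "-3/5", "4/5", "0", "0", "1"]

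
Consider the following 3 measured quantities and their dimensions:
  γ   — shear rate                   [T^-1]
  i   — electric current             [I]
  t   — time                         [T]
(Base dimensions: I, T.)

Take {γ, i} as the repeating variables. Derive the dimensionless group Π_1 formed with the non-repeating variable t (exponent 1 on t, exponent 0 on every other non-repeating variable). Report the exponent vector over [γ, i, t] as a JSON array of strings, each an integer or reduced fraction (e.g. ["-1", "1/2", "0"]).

["1", "0", "1"]

Write exponents as rows I,T / cols γ,i,t:
  I: [ 0  1  0]
  T: [-1  0  1]
Echelon form has 2 nonzero rows (pivots: γ,i)
Repeat: γ,i; free: t
RREF:
  r0: [   1    0   -1]
  r1: [   0    1    0]
Fix exponent of t at 1; solve each RREF row for its pivot's exponent:
  r0: exp(γ) + (-1)·1 = 0 ⇒ exp(γ) = 1
  r1: exp(i) + (0)·1 = 0 ⇒ exp(i) = 0
Π_1 = γ · t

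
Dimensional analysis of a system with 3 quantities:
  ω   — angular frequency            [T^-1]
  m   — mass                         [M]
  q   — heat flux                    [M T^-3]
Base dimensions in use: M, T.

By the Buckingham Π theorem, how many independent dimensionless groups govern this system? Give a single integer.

Write exponents as rows M,T / cols ω,m,q:
  M: [ 0  1  1]
  T: [-1  0 -3]
Row reduction gives pivot columns ω,m; rank = 2
n=3, r=2 ⇒ 1 dimensionless group

1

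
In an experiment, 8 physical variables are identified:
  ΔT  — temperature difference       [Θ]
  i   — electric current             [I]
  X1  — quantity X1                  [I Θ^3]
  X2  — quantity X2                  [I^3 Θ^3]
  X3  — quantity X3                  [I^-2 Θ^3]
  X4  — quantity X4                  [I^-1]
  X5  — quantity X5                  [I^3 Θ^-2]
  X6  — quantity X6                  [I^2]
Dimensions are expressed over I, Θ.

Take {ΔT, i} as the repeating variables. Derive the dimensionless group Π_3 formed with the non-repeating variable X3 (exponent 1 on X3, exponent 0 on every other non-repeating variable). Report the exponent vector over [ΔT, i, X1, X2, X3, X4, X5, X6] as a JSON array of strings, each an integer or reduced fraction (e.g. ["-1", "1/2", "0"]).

Write exponents as rows I,Θ / cols ΔT,i,X1,X2,X3,X4,X5,X6:
  I: [ 0  1  1  3 -2 -1  3  2]
  Θ: [ 1  0  3  3  3  0 -2  0]
Echelon form has 2 nonzero rows (pivots: ΔT,i)
Pivot set = {ΔT,i}, free = {X1,X2,X3,X4,X5,X6}
RREF:
  r0: [   1    0    3    3    3    0   -2    0]
  r1: [   0    1    1    3   -2   -1    3    2]
Fix exponent of X3 at 1, X1 at 0, X2 at 0, X4 at 0, X5 at 0, X6 at 0; solve each RREF row for its pivot's exponent:
  r0: exp(ΔT) + (3)·1 = 0 ⇒ exp(ΔT) = -3
  r1: exp(i) + (-2)·1 = 0 ⇒ exp(i) = 2
Π_3 = ΔT^-3 · i^2 · X3

["-3", "2", "0", "0", "1", "0", "0", "0"]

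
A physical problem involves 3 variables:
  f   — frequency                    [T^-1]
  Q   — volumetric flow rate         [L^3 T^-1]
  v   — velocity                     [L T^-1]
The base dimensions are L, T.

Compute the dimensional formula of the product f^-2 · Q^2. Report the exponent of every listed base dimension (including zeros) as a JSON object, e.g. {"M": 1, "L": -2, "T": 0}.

{"L": 6, "T": 0}

Dimensional matrix (L×T by f×Q×v):
  L: [ 0  3  1]
  T: [-1 -1 -1]
  [L]: (-2)·0+(2)·3 = 6
  [T]: (-2)·-1+(2)·-1 = 0
⇒ L^6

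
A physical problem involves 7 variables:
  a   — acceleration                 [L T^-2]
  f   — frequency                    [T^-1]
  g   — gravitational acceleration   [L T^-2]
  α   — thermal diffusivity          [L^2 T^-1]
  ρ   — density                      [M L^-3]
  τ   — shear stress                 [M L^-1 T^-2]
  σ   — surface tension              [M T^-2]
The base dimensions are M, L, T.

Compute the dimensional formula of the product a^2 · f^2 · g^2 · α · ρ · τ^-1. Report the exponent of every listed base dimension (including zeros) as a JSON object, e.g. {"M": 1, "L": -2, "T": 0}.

Dimensional matrix (M×L×T by a×f×g×α×ρ×τ×σ):
  M: [ 0  0  0  0  1  1  1]
  L: [ 1  0  1  2 -3 -1  0]
  T: [-2 -1 -2 -1  0 -2 -2]
  [M]: (2)·0+(2)·0+(2)·0+(1)·0+(1)·1+(-1)·1 = 0
  [L]: (2)·1+(2)·0+(2)·1+(1)·2+(1)·-3+(-1)·-1 = 4
  [T]: (2)·-2+(2)·-1+(2)·-2+(1)·-1+(1)·0+(-1)·-2 = -9
⇒ L^4 T^-9

{"M": 0, "L": 4, "T": -9}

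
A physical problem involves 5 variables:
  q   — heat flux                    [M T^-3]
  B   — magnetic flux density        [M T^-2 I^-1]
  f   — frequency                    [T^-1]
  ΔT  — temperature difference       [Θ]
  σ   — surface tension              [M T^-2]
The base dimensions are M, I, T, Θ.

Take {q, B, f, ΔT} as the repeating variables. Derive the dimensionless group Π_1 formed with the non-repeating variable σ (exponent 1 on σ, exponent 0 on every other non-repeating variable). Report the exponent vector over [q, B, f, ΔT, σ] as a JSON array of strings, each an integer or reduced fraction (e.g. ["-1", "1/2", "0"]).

Write exponents as rows M,I,T,Θ / cols q,B,f,ΔT,σ:
  M: [ 1  1  0  0  1]
  I: [ 0 -1  0  0  0]
  T: [-3 -2 -1  0 -2]
  Θ: [ 0  0  0  1  0]
RREF → pivots at {q,B,f,ΔT} ⇒ r = 4
Repeat: q,B,f,ΔT; free: σ
RREF:
  r0: [   1    0    0    0    1]
  r1: [   0    1    0    0    0]
  r2: [   0    0    1    0   -1]
  r3: [   0    0    0    1    0]
Fix exponent of σ at 1; solve each RREF row for its pivot's exponent:
  r0: exp(q) + (1)·1 = 0 ⇒ exp(q) = -1
  r1: exp(B) + (0)·1 = 0 ⇒ exp(B) = 0
  r2: exp(f) + (-1)·1 = 0 ⇒ exp(f) = 1
  r3: exp(ΔT) + (0)·1 = 0 ⇒ exp(ΔT) = 0
Π_1 = q^-1 · f · σ

["-1", "0", "1", "0", "1"]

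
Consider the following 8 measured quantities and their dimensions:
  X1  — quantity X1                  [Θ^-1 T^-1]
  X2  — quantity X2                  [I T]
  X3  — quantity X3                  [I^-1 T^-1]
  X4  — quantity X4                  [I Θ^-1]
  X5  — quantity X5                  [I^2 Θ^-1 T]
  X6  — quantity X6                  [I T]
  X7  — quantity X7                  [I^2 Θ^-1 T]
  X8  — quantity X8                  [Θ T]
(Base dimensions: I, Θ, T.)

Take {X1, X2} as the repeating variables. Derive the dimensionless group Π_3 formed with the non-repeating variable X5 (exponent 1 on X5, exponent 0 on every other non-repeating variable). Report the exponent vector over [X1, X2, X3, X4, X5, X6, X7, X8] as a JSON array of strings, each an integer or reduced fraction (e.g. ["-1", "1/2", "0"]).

["-1", "-2", "0", "0", "1", "0", "0", "0"]

Write exponents as rows I,Θ,T / cols X1,X2,X3,X4,X5,X6,X7,X8:
  I: [ 0  1 -1  1  2  1  2  0]
  Θ: [-1  0  0 -1 -1  0 -1  1]
  T: [-1  1 -1  0  1  1  1  1]
Row reduction gives pivot columns X1,X2; rank = 2
Pivot set = {X1,X2}, free = {X3,X4,X5,X6,X7,X8}
RREF:
  r0: [   1    0    0    1    1    0    1   -1]
  r1: [   0    1   -1    1    2    1    2    0]
  r2: [   0    0    0    0    0    0    0    0]
Fix exponent of X5 at 1, X3 at 0, X4 at 0, X6 at 0, X7 at 0, X8 at 0; solve each RREF row for its pivot's exponent:
  r0: exp(X1) + (1)·1 = 0 ⇒ exp(X1) = -1
  r1: exp(X2) + (2)·1 = 0 ⇒ exp(X2) = -2
Π_3 = X1^-1 · X2^-2 · X5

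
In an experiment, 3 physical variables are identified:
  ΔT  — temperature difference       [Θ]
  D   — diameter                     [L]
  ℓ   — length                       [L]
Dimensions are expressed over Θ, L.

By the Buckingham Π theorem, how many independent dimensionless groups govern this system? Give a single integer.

Exponent matrix [Θ,L] × [ΔT,D,ℓ]:
  Θ: [ 1  0  0]
  L: [ 0  1  1]
Echelon form has 2 nonzero rows (pivots: ΔT,D)
Π count = n − r = 3 − 2 = 1

1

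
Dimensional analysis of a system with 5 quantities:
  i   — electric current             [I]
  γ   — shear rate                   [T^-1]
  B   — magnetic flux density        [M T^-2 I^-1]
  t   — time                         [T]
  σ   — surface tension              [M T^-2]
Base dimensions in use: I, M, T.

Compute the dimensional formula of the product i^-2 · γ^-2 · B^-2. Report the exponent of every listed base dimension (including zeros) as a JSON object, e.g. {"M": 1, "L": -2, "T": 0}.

{"I": 0, "M": -2, "T": 6}

Exponent matrix [I,M,T] × [i,γ,B,t,σ]:
  I: [ 1  0 -1  0  0]
  M: [ 0  0  1  0  1]
  T: [ 0 -1 -2  1 -2]
  [I]: (-2)·1+(-2)·0+(-2)·-1 = 0
  [M]: (-2)·0+(-2)·0+(-2)·1 = -2
  [T]: (-2)·0+(-2)·-1+(-2)·-2 = 6
⇒ M^-2 T^6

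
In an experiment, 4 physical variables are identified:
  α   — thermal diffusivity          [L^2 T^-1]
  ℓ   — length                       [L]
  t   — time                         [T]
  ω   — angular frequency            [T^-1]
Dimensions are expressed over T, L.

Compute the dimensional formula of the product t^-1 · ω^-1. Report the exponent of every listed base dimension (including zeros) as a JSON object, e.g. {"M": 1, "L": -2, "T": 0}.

{"T": 0, "L": 0}

Exponent matrix [T,L] × [α,ℓ,t,ω]:
  T: [-1  0  1 -1]
  L: [ 2  1  0  0]
  [T]: (-1)·1+(-1)·-1 = 0
  [L]: (-1)·0+(-1)·0 = 0
⇒ 1 (dimensionless)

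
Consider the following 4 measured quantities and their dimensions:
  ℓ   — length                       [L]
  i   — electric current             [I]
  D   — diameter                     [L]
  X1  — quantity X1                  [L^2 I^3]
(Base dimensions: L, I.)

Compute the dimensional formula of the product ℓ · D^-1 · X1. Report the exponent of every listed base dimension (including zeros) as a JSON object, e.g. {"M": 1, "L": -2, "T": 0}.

{"L": 2, "I": 3}

Write exponents as rows L,I / cols ℓ,i,D,X1:
  L: [ 1  0  1  2]
  I: [ 0  1  0  3]
  [L]: (1)·1+(-1)·1+(1)·2 = 2
  [I]: (1)·0+(-1)·0+(1)·3 = 3
⇒ L^2 I^3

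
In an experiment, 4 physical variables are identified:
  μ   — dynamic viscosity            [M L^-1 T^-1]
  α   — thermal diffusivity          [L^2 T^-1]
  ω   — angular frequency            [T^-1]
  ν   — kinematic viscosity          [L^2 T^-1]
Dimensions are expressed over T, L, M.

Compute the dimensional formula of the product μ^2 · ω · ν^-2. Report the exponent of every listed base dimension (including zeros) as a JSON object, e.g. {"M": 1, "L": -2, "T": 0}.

{"T": -1, "L": -6, "M": 2}

Write exponents as rows T,L,M / cols μ,α,ω,ν:
  T: [-1 -1 -1 -1]
  L: [-1  2  0  2]
  M: [ 1  0  0  0]
  [T]: (2)·-1+(1)·-1+(-2)·-1 = -1
  [L]: (2)·-1+(1)·0+(-2)·2 = -6
  [M]: (2)·1+(1)·0+(-2)·0 = 2
⇒ T^-1 L^-6 M^2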